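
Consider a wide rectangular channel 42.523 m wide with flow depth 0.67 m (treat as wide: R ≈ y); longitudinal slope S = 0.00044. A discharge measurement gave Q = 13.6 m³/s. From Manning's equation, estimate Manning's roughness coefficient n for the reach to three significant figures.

A = b·y = 42.523 × 0.67 = 28.49 m²
Wide channel: R ≈ y = 0.67 m
n = (1/Q)·A·R^(2/3)·S^(1/2) = (1/13.6) × 28.49 × 0.7657 × 0.02098 = 0.03365

0.0336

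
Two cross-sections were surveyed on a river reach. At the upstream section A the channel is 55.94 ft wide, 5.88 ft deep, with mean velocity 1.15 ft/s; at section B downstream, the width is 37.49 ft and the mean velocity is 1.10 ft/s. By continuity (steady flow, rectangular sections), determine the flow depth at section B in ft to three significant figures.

9.17 ft

Q = A₁V₁ = (55.94×5.88) × 1.15 = 378.3 ft³/s
d₂ = Q/(b₂ V₂) = 378.3/(37.49×1.10) = 9.173 ft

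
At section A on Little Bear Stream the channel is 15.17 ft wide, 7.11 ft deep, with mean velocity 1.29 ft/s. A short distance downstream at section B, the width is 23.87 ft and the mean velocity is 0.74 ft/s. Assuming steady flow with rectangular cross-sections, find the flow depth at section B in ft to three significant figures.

Q = A₁V₁ = (15.17×7.11) × 1.29 = 139.1 ft³/s
d₂ = Q/(b₂ V₂) = 139.1/(23.87×0.74) = 7.877 ft

7.88 ft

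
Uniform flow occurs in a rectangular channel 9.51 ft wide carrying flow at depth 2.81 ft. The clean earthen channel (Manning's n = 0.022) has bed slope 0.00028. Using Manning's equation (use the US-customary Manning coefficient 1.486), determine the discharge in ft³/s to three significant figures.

A = b·y = 9.51 × 2.81 = 26.72 ft²
P = b + 2y = 9.51 + 2×2.81 = 15.13 ft
R = A/P = 26.72/15.13 = 1.766 ft
Q = (1.486/n)·A·R^(2/3)·S^(1/2) = (1.486/0.022) × 26.72 × 1.766^(2/3) × 0.00028^(1/2) = 44.13 ft³/s

44.1 ft³/s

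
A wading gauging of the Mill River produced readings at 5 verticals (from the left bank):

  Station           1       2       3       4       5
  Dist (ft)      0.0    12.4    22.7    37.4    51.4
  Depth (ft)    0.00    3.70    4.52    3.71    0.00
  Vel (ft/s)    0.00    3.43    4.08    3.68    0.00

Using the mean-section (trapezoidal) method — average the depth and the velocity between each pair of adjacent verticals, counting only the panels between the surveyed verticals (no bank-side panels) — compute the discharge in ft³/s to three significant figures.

Panel 1-2: Δb = 12.4 ft, d̄ = (0.00+3.70)/2 = 1.85, v̄ = (0.00+3.43)/2 = 1.715 → q = 12.4×1.85×1.715 = 39.34 ft³/s
Panel 2-3: Δb = 10.3 ft, d̄ = (3.70+4.52)/2 = 4.11, v̄ = (3.43+4.08)/2 = 3.755 → q = 10.3×4.11×3.755 = 159.0 ft³/s
Panel 3-4: Δb = 14.7 ft, d̄ = (4.52+3.71)/2 = 4.115, v̄ = (4.08+3.68)/2 = 3.88 → q = 14.7×4.115×3.88 = 234.7 ft³/s
Panel 4-5: Δb = 14 ft, d̄ = (3.71+0.00)/2 = 1.855, v̄ = (3.68+0.00)/2 = 1.84 → q = 14×1.855×1.84 = 47.78 ft³/s
Q = Σ q = 480.8 ft³/s

481 ft³/s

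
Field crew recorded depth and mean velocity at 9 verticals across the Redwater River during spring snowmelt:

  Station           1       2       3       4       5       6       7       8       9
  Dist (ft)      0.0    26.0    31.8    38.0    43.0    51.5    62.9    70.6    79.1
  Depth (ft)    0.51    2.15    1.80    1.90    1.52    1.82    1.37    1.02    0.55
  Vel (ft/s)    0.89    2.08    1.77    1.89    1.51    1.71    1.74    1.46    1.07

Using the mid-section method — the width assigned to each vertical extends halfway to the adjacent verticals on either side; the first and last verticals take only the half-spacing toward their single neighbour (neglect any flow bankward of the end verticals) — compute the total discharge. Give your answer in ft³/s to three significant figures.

200 ft³/s

w_1 = (26.0 − 0.0)/2 = 13 ft; q_1 = 0.89 × 0.51 × 13 = 5.901 ft³/s
w_2 = (31.8 − 0.0)/2 = 15.9 ft; q_2 = 2.08 × 2.15 × 15.9 = 71.10 ft³/s
w_3 = (38.0 − 26.0)/2 = 6 ft; q_3 = 1.77 × 1.80 × 6 = 19.12 ft³/s
w_4 = (43.0 − 31.8)/2 = 5.6 ft; q_4 = 1.89 × 1.90 × 5.6 = 20.11 ft³/s
w_5 = (51.5 − 38.0)/2 = 6.75 ft; q_5 = 1.51 × 1.52 × 6.75 = 15.49 ft³/s
w_6 = (62.9 − 43.0)/2 = 9.95 ft; q_6 = 1.71 × 1.82 × 9.95 = 30.97 ft³/s
w_7 = (70.6 − 51.5)/2 = 9.55 ft; q_7 = 1.74 × 1.37 × 9.55 = 22.77 ft³/s
w_8 = (79.1 − 62.9)/2 = 8.1 ft; q_8 = 1.46 × 1.02 × 8.1 = 12.06 ft³/s
w_9 = (79.1 − 70.6)/2 = 4.25 ft; q_9 = 1.07 × 0.55 × 4.25 = 2.501 ft³/s
Q = Σ qᵢ = 200.0 ft³/s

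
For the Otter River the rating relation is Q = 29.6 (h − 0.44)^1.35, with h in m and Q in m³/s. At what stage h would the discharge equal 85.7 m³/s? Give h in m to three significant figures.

2.64 m

h − h₀ = (Q/C)^(1/b) = (85.7/29.6)^(1/1.35) = 2.198 m
h = 0.44 + 2.198 = 2.638 m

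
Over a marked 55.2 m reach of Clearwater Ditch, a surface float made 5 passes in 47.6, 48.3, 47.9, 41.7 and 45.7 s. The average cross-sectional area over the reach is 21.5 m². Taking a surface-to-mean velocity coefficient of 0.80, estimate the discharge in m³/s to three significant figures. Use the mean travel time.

t̄ = (47.6 + 48.3 + 47.9 + 41.7 + 45.7) / 5 = 46.24 s
v_surface = L / t̄ = 55.2 / 46.24 = 1.194 m/s
v_mean = 0.80 × 1.194 = 0.9550 m/s
Q = A × v_mean = 21.5 × 0.9550 = 20.53 m³/s

20.5 m³/s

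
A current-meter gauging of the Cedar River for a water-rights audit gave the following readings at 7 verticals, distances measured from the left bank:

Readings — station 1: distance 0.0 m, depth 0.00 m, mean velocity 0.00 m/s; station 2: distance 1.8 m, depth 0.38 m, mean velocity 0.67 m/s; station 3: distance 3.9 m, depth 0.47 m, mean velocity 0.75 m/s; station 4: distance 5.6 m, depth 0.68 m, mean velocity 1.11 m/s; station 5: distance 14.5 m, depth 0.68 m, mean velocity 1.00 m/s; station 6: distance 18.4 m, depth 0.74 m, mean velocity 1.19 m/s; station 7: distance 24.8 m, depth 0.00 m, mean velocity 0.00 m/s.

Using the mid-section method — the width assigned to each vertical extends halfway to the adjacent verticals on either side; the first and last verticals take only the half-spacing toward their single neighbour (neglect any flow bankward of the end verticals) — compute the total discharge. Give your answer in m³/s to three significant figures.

14.1 m³/s

w_2 = (3.9 − 0.0)/2 = 1.95 m; q_2 = 0.67 × 0.38 × 1.95 = 0.4965 m³/s
w_3 = (5.6 − 1.8)/2 = 1.9 m; q_3 = 0.75 × 0.47 × 1.9 = 0.6698 m³/s
w_4 = (14.5 − 3.9)/2 = 5.3 m; q_4 = 1.11 × 0.68 × 5.3 = 4.000 m³/s
w_5 = (18.4 − 5.6)/2 = 6.4 m; q_5 = 1.00 × 0.68 × 6.4 = 4.352 m³/s
w_6 = (24.8 − 14.5)/2 = 5.15 m; q_6 = 1.19 × 0.74 × 5.15 = 4.535 m³/s
Stations 1, 7 contribute zero (depth or velocity is 0).
Q = Σ qᵢ = 14.05 m³/s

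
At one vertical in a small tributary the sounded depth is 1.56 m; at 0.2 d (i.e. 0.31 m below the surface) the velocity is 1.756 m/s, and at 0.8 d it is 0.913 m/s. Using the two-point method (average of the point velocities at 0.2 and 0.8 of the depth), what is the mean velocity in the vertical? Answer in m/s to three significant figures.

v̄ = (1.756 + 0.913) / 2 = 1.335 m/s

1.33 m/s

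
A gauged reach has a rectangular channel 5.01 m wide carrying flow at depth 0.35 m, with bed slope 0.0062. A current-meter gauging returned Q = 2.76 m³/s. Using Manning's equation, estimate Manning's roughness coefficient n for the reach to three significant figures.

A = b·y = 5.01 × 0.35 = 1.754 m²
P = b + 2y = 5.01 + 2×0.35 = 5.710 m
R = A/P = 1.754/5.710 = 0.3071 m
n = (1/Q)·A·R^(2/3)·S^(1/2) = (1/2.76) × 1.754 × 0.4552 × 0.07874 = 0.02277

0.0228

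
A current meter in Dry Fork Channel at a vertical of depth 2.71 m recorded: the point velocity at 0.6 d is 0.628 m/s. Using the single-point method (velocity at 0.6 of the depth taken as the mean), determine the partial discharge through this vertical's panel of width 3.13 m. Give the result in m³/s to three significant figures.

v̄ = v₀.₆ = 0.628 m/s
q = v̄ × d × w = 0.6280 × 2.71 × 3.13 = 5.327 m³/s

5.33 m³/s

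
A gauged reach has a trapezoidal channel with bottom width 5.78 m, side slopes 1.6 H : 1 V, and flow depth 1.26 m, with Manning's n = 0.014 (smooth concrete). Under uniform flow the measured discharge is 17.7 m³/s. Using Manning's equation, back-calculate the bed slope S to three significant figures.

0.000699

A = (b + z·y)·y = (5.78 + 1.6×1.26)×1.26 = 9.823 m²
P = b + 2y√(1+z²) = 5.78 + 2×1.26×√(1+1.6²) = 10.53 m
R = A/P = 9.823/10.53 = 0.9324 m
S = (Q·n / (1·A·R^(2/3)))² = (17.7×0.014 / (1×9.823×0.9544))² = 0.0006986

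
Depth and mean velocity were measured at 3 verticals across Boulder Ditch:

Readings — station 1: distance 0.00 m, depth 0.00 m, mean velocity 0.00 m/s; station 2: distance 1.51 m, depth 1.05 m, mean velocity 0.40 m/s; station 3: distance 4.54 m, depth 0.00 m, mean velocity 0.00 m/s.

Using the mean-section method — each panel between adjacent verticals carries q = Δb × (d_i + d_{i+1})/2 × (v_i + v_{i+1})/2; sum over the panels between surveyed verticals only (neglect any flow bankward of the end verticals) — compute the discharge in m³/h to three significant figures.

Panel 1-2: Δb = 1.51 m, d̄ = (0.00+1.05)/2 = 0.525, v̄ = (0.00+0.40)/2 = 0.2 → q = 1.51×0.525×0.2 = 0.1586 m³/s
Panel 2-3: Δb = 3.03 m, d̄ = (1.05+0.00)/2 = 0.525, v̄ = (0.40+0.00)/2 = 0.2 → q = 3.03×0.525×0.2 = 0.3182 m³/s
Q = Σ q = 0.4767 m³/s
= 0.4767 × 3600 = 1716 m³/h

1720 m³/h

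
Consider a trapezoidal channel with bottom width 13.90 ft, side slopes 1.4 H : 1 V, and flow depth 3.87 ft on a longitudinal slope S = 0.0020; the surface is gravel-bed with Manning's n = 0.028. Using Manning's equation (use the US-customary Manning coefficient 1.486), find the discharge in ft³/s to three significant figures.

A = (b + z·y)·y = (13.90 + 1.4×3.87)×3.87 = 74.76 ft²
P = b + 2y√(1+z²) = 13.90 + 2×3.87×√(1+1.4²) = 27.22 ft
R = A/P = 74.76/27.22 = 2.747 ft
Q = (1.486/n)·A·R^(2/3)·S^(1/2) = (1.486/0.028) × 74.76 × 2.747^(2/3) × 0.0020^(1/2) = 348.0 ft³/s

348 ft³/s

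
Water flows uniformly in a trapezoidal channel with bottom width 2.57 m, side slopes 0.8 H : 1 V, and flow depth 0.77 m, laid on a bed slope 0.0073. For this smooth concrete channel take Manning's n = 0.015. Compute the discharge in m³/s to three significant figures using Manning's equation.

A = (b + z·y)·y = (2.57 + 0.8×0.77)×0.77 = 2.453 m²
P = b + 2y√(1+z²) = 2.57 + 2×0.77×√(1+0.8²) = 4.542 m
R = A/P = 2.453/4.542 = 0.5401 m
Q = (1/n)·A·R^(2/3)·S^(1/2) = (1/0.015) × 2.453 × 0.5401^(2/3) × 0.0073^(1/2) = 9.267 m³/s

9.27 m³/s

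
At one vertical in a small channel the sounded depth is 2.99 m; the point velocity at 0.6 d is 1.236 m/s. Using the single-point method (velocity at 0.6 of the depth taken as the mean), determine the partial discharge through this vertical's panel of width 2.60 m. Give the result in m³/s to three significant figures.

v̄ = v₀.₆ = 1.236 m/s
q = v̄ × d × w = 1.236 × 2.99 × 2.60 = 9.609 m³/s

9.61 m³/s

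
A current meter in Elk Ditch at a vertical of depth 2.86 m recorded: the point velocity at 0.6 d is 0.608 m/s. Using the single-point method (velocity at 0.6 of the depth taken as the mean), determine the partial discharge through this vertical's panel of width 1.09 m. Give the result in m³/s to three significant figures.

1.90 m³/s

v̄ = v₀.₆ = 0.608 m/s
q = v̄ × d × w = 0.6080 × 2.86 × 1.09 = 1.895 m³/s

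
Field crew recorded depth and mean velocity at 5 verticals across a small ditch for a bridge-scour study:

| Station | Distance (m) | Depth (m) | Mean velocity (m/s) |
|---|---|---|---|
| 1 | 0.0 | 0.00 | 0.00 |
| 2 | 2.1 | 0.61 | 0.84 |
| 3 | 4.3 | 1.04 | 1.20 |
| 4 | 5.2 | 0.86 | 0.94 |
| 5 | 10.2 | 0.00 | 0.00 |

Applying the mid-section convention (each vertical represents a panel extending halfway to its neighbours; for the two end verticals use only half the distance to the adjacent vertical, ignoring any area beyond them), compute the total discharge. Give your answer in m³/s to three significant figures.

5.42 m³/s

w_2 = (4.3 − 0.0)/2 = 2.15 m; q_2 = 0.84 × 0.61 × 2.15 = 1.102 m³/s
w_3 = (5.2 − 2.1)/2 = 1.55 m; q_3 = 1.20 × 1.04 × 1.55 = 1.934 m³/s
w_4 = (10.2 − 4.3)/2 = 2.95 m; q_4 = 0.94 × 0.86 × 2.95 = 2.385 m³/s
Stations 1, 5 contribute zero (depth or velocity is 0).
Q = Σ qᵢ = 5.421 m³/s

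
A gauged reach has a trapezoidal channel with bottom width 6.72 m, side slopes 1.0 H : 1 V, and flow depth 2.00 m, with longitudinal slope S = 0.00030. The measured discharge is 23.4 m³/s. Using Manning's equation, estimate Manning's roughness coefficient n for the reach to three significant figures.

0.0162

A = (b + z·y)·y = (6.72 + 1.0×2.00)×2.00 = 17.44 m²
P = b + 2y√(1+z²) = 6.72 + 2×2.00×√(1+1.0²) = 12.38 m
R = A/P = 17.44/12.38 = 1.409 m
n = (1/Q)·A·R^(2/3)·S^(1/2) = (1/23.4) × 17.44 × 1.257 × 0.01732 = 0.01622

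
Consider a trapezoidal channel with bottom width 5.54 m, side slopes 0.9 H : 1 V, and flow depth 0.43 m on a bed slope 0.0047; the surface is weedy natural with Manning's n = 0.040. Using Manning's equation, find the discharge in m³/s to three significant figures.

2.29 m³/s

A = (b + z·y)·y = (5.54 + 0.9×0.43)×0.43 = 2.549 m²
P = b + 2y√(1+z²) = 5.54 + 2×0.43×√(1+0.9²) = 6.697 m
R = A/P = 2.549/6.697 = 0.3806 m
Q = (1/n)·A·R^(2/3)·S^(1/2) = (1/0.040) × 2.549 × 0.3806^(2/3) × 0.0047^(1/2) = 2.294 m³/s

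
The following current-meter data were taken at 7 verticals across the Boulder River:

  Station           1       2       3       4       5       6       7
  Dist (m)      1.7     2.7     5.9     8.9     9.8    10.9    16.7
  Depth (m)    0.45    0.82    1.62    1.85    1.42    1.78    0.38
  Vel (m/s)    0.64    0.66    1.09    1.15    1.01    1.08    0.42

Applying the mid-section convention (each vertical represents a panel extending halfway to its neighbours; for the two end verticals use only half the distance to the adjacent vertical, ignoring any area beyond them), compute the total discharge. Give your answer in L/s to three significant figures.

w_1 = (2.7 − 1.7)/2 = 0.5 m; q_1 = 0.64 × 0.45 × 0.5 = 0.1440 m³/s
w_2 = (5.9 − 1.7)/2 = 2.1 m; q_2 = 0.66 × 0.82 × 2.1 = 1.137 m³/s
w_3 = (8.9 − 2.7)/2 = 3.1 m; q_3 = 1.09 × 1.62 × 3.1 = 5.474 m³/s
w_4 = (9.8 − 5.9)/2 = 1.95 m; q_4 = 1.15 × 1.85 × 1.95 = 4.149 m³/s
w_5 = (10.9 − 8.9)/2 = 1 m; q_5 = 1.01 × 1.42 × 1 = 1.434 m³/s
w_6 = (16.7 − 9.8)/2 = 3.45 m; q_6 = 1.08 × 1.78 × 3.45 = 6.632 m³/s
w_7 = (16.7 − 10.9)/2 = 2.9 m; q_7 = 0.42 × 0.38 × 2.9 = 0.4628 m³/s
Q = Σ qᵢ = 19.43 m³/s
= 19.43 × 1000 = 19430 L/s

19400 L/s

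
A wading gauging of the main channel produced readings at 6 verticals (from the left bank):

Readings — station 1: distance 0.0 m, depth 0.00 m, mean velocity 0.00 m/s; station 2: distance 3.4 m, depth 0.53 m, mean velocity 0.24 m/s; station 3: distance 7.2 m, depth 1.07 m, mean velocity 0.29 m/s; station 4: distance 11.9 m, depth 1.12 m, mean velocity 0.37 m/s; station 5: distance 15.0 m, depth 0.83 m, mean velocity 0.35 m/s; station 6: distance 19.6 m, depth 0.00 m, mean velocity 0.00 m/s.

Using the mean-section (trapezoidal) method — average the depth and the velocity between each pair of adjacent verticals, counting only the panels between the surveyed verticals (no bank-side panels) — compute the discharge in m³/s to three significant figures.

Panel 1-2: Δb = 3.4 m, d̄ = (0.00+0.53)/2 = 0.265, v̄ = (0.00+0.24)/2 = 0.12 → q = 3.4×0.265×0.12 = 0.1081 m³/s
Panel 2-3: Δb = 3.8 m, d̄ = (0.53+1.07)/2 = 0.8, v̄ = (0.24+0.29)/2 = 0.265 → q = 3.8×0.8×0.265 = 0.8056 m³/s
Panel 3-4: Δb = 4.7 m, d̄ = (1.07+1.12)/2 = 1.095, v̄ = (0.29+0.37)/2 = 0.33 → q = 4.7×1.095×0.33 = 1.698 m³/s
Panel 4-5: Δb = 3.1 m, d̄ = (1.12+0.83)/2 = 0.975, v̄ = (0.37+0.35)/2 = 0.36 → q = 3.1×0.975×0.36 = 1.088 m³/s
Panel 5-6: Δb = 4.6 m, d̄ = (0.83+0.00)/2 = 0.415, v̄ = (0.35+0.00)/2 = 0.175 → q = 4.6×0.415×0.175 = 0.3341 m³/s
Q = Σ q = 4.034 m³/s

4.03 m³/s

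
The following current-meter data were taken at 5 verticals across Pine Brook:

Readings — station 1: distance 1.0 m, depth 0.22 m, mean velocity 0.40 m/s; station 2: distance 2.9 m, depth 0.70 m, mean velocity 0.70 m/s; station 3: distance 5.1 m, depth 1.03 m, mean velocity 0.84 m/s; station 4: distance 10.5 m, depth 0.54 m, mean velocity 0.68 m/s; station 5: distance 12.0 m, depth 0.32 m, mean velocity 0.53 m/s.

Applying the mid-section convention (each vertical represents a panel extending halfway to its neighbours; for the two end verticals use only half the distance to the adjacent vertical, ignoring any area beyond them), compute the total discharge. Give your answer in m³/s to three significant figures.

w_1 = (2.9 − 1.0)/2 = 0.95 m; q_1 = 0.40 × 0.22 × 0.95 = 0.08360 m³/s
w_2 = (5.1 − 1.0)/2 = 2.05 m; q_2 = 0.70 × 0.70 × 2.05 = 1.005 m³/s
w_3 = (10.5 − 2.9)/2 = 3.8 m; q_3 = 0.84 × 1.03 × 3.8 = 3.288 m³/s
w_4 = (12.0 − 5.1)/2 = 3.45 m; q_4 = 0.68 × 0.54 × 3.45 = 1.267 m³/s
w_5 = (12.0 − 10.5)/2 = 0.75 m; q_5 = 0.53 × 0.32 × 0.75 = 0.1272 m³/s
Q = Σ qᵢ = 5.770 m³/s

5.77 m³/s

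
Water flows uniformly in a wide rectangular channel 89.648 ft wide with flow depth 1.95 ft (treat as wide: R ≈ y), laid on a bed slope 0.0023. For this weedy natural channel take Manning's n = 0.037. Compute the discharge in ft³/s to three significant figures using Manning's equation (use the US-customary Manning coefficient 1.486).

A = b·y = 89.648 × 1.95 = 174.8 ft²
Wide channel: R ≈ y = 1.95 ft
Q = (1.486/n)·A·R^(2/3)·S^(1/2) = (1.486/0.037) × 174.8 × 1.950^(2/3) × 0.0023^(1/2) = 525.5 ft³/s

526 ft³/s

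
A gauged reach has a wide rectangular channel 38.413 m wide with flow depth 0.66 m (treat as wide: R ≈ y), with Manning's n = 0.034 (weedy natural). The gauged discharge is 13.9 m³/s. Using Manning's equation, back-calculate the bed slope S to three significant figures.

A = b·y = 38.413 × 0.66 = 25.35 m²
Wide channel: R ≈ y = 0.66 m
S = (Q·n / (1·A·R^(2/3)))² = (13.9×0.034 / (1×25.35×0.7580))² = 0.0006047

0.000605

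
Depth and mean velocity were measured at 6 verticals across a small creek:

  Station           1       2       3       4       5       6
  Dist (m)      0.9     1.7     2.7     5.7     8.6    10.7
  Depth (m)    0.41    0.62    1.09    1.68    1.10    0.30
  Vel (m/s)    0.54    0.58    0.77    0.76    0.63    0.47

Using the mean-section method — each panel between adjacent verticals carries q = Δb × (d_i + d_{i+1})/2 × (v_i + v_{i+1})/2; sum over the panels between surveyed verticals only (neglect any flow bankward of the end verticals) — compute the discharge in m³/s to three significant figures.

7.60 m³/s

Panel 1-2: Δb = 0.8 m, d̄ = (0.41+0.62)/2 = 0.515, v̄ = (0.54+0.58)/2 = 0.56 → q = 0.8×0.515×0.56 = 0.2307 m³/s
Panel 2-3: Δb = 1 m, d̄ = (0.62+1.09)/2 = 0.855, v̄ = (0.58+0.77)/2 = 0.675 → q = 1×0.855×0.675 = 0.5771 m³/s
Panel 3-4: Δb = 3 m, d̄ = (1.09+1.68)/2 = 1.385, v̄ = (0.77+0.76)/2 = 0.765 → q = 3×1.385×0.765 = 3.179 m³/s
Panel 4-5: Δb = 2.9 m, d̄ = (1.68+1.10)/2 = 1.39, v̄ = (0.76+0.63)/2 = 0.695 → q = 2.9×1.39×0.695 = 2.802 m³/s
Panel 5-6: Δb = 2.1 m, d̄ = (1.10+0.30)/2 = 0.7, v̄ = (0.63+0.47)/2 = 0.55 → q = 2.1×0.7×0.55 = 0.8085 m³/s
Q = Σ q = 7.596 m³/s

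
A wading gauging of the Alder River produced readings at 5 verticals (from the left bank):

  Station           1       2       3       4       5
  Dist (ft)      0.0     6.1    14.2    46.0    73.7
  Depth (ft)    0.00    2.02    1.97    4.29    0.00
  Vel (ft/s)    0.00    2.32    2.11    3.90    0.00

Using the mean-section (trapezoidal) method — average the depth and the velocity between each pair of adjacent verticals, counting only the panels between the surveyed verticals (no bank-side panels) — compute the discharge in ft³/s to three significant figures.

Panel 1-2: Δb = 6.1 ft, d̄ = (0.00+2.02)/2 = 1.01, v̄ = (0.00+2.32)/2 = 1.16 → q = 6.1×1.01×1.16 = 7.147 ft³/s
Panel 2-3: Δb = 8.1 ft, d̄ = (2.02+1.97)/2 = 1.995, v̄ = (2.32+2.11)/2 = 2.215 → q = 8.1×1.995×2.215 = 35.79 ft³/s
Panel 3-4: Δb = 31.8 ft, d̄ = (1.97+4.29)/2 = 3.13, v̄ = (2.11+3.90)/2 = 3.005 → q = 31.8×3.13×3.005 = 299.1 ft³/s
Panel 4-5: Δb = 27.7 ft, d̄ = (4.29+0.00)/2 = 2.145, v̄ = (3.90+0.00)/2 = 1.95 → q = 27.7×2.145×1.95 = 115.9 ft³/s
Q = Σ q = 457.9 ft³/s

458 ft³/s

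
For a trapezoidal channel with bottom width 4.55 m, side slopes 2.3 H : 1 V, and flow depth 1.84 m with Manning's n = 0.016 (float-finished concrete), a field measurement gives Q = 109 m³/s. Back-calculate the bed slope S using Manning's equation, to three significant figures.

A = (b + z·y)·y = (4.55 + 2.3×1.84)×1.84 = 16.16 m²
P = b + 2y√(1+z²) = 4.55 + 2×1.84×√(1+2.3²) = 13.78 m
R = A/P = 16.16/13.78 = 1.173 m
S = (Q·n / (1·A·R^(2/3)))² = (109×0.016 / (1×16.16×1.112))² = 0.009420

0.00942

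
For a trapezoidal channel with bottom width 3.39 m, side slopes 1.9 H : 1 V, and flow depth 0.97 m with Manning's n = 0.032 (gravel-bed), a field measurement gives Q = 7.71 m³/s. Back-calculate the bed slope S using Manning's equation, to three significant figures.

0.00401

A = (b + z·y)·y = (3.39 + 1.9×0.97)×0.97 = 5.076 m²
P = b + 2y√(1+z²) = 3.39 + 2×0.97×√(1+1.9²) = 7.555 m
R = A/P = 5.076/7.555 = 0.6718 m
S = (Q·n / (1·A·R^(2/3)))² = (7.71×0.032 / (1×5.076×0.7671))² = 0.004015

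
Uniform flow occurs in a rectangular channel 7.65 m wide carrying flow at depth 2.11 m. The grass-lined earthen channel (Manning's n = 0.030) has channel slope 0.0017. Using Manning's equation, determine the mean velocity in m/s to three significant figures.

A = b·y = 7.65 × 2.11 = 16.14 m²
P = b + 2y = 7.65 + 2×2.11 = 11.87 m
R = A/P = 16.14/11.87 = 1.360 m
Q = (1/n)·A·R^(2/3)·S^(1/2) = (1/0.030) × 16.14 × 1.360^(2/3) × 0.0017^(1/2) = 27.23 m³/s
V = Q/A = 27.23/16.14 = 1.687 m/s

1.69 m/s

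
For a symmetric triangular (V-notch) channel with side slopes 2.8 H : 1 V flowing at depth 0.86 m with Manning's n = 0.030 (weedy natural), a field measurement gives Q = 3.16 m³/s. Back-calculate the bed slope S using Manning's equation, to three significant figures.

0.00699

A = z·y² = 2.8×0.86² = 2.071 m²
P = 2y√(1+z²) = 2×0.86×√(1+2.8²) = 5.114 m
R = A/P = 2.071/5.114 = 0.4049 m
S = (Q·n / (1·A·R^(2/3)))² = (3.16×0.030 / (1×2.071×0.5474))² = 0.006995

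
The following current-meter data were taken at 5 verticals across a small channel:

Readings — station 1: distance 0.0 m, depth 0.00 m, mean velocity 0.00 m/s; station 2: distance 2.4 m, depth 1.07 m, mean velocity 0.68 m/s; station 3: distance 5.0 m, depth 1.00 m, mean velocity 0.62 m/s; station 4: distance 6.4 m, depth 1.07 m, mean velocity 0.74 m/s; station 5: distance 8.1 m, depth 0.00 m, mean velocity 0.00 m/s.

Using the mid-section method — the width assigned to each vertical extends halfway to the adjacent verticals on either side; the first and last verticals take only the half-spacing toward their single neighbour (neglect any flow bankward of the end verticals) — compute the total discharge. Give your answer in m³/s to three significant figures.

w_2 = (5.0 − 0.0)/2 = 2.5 m; q_2 = 0.68 × 1.07 × 2.5 = 1.819 m³/s
w_3 = (6.4 − 2.4)/2 = 2 m; q_3 = 0.62 × 1.00 × 2 = 1.240 m³/s
w_4 = (8.1 − 5.0)/2 = 1.55 m; q_4 = 0.74 × 1.07 × 1.55 = 1.227 m³/s
Stations 1, 5 contribute zero (depth or velocity is 0).
Q = Σ qᵢ = 4.286 m³/s

4.29 m³/s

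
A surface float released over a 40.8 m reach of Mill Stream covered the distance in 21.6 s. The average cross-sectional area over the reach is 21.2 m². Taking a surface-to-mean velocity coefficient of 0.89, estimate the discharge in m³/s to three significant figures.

35.6 m³/s

v_surface = L / t̄ = 40.8 / 21.6 = 1.889 m/s
v_mean = 0.89 × 1.889 = 1.681 m/s
Q = A × v_mean = 21.2 × 1.681 = 35.64 m³/s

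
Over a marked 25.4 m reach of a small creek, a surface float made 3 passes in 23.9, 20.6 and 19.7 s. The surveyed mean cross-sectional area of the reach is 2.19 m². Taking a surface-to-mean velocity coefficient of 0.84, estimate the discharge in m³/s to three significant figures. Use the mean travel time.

t̄ = (23.9 + 20.6 + 19.7) / 3 = 21.4 s
v_surface = L / t̄ = 25.4 / 21.4 = 1.187 m/s
v_mean = 0.84 × 1.187 = 0.9970 m/s
Q = A × v_mean = 2.19 × 0.9970 = 2.183 m³/s

2.18 m³/s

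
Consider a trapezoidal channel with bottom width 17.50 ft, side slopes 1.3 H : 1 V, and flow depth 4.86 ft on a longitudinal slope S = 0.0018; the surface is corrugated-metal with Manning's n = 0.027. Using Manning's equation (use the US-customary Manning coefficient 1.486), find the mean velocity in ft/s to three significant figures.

5.34 ft/s

A = (b + z·y)·y = (17.50 + 1.3×4.86)×4.86 = 115.8 ft²
P = b + 2y√(1+z²) = 17.50 + 2×4.86×√(1+1.3²) = 33.44 ft
R = A/P = 115.8/33.44 = 3.461 ft
Q = (1.486/n)·A·R^(2/3)·S^(1/2) = (1.486/0.027) × 115.8 × 3.461^(2/3) × 0.0018^(1/2) = 618.5 ft³/s
V = Q/A = 618.5/115.8 = 5.343 ft/s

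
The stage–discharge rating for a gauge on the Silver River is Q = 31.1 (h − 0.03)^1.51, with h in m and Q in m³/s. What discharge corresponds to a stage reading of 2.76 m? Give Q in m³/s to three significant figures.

142 m³/s

Q = 31.1 × (2.76 − 0.03)^1.51 = 31.1 × 2.73^1.51 = 141.7 m³/s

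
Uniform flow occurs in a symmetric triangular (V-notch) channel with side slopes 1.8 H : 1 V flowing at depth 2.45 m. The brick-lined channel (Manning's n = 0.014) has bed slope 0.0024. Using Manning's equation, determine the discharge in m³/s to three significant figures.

39.6 m³/s

A = z·y² = 1.8×2.45² = 10.80 m²
P = 2y√(1+z²) = 2×2.45×√(1+1.8²) = 10.09 m
R = A/P = 10.80/10.09 = 1.071 m
Q = (1/n)·A·R^(2/3)·S^(1/2) = (1/0.014) × 10.80 × 1.071^(2/3) × 0.0024^(1/2) = 39.57 m³/s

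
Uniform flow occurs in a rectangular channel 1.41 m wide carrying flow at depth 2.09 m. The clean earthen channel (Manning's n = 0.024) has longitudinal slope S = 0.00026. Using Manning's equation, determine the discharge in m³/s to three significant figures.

1.29 m³/s

A = b·y = 1.41 × 2.09 = 2.947 m²
P = b + 2y = 1.41 + 2×2.09 = 5.590 m
R = A/P = 2.947/5.590 = 0.5272 m
Q = (1/n)·A·R^(2/3)·S^(1/2) = (1/0.024) × 2.947 × 0.5272^(2/3) × 0.00026^(1/2) = 1.292 m³/s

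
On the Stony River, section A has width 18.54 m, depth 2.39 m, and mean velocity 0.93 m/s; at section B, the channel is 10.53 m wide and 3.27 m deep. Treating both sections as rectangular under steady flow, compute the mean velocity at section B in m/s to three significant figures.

1.20 m/s

Q = A₁V₁ = (18.54×2.39) × 0.93 = 41.21 m³/s
A₂ = 10.53 × 3.27 = 34.43 m²
V₂ = Q/A₂ = 41.21/34.43 = 1.197 m/s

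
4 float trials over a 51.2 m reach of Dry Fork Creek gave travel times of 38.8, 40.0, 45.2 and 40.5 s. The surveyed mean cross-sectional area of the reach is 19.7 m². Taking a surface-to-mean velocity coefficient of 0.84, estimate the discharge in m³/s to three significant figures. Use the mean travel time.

20.6 m³/s

t̄ = (38.8 + 40.0 + 45.2 + 40.5) / 4 = 41.125 s
v_surface = L / t̄ = 51.2 / 41.125 = 1.245 m/s
v_mean = 0.84 × 1.245 = 1.046 m/s
Q = A × v_mean = 19.7 × 1.046 = 20.60 m³/s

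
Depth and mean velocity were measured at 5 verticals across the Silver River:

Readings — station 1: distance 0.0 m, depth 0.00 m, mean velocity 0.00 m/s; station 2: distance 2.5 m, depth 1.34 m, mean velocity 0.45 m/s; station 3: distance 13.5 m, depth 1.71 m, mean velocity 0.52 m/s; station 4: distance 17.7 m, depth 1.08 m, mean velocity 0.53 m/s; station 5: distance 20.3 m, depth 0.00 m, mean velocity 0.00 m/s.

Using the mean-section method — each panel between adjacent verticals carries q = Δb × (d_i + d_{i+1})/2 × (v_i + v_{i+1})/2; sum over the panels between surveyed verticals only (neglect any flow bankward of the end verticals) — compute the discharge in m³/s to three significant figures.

12.0 m³/s

Panel 1-2: Δb = 2.5 m, d̄ = (0.00+1.34)/2 = 0.67, v̄ = (0.00+0.45)/2 = 0.225 → q = 2.5×0.67×0.225 = 0.3769 m³/s
Panel 2-3: Δb = 11 m, d̄ = (1.34+1.71)/2 = 1.525, v̄ = (0.45+0.52)/2 = 0.485 → q = 11×1.525×0.485 = 8.136 m³/s
Panel 3-4: Δb = 4.2 m, d̄ = (1.71+1.08)/2 = 1.395, v̄ = (0.52+0.53)/2 = 0.525 → q = 4.2×1.395×0.525 = 3.076 m³/s
Panel 4-5: Δb = 2.6 m, d̄ = (1.08+0.00)/2 = 0.54, v̄ = (0.53+0.00)/2 = 0.265 → q = 2.6×0.54×0.265 = 0.3721 m³/s
Q = Σ q = 11.96 m³/s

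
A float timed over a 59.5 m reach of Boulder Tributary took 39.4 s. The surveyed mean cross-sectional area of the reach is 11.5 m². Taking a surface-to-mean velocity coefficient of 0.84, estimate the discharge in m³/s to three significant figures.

v_surface = L / t̄ = 59.5 / 39.4 = 1.510 m/s
v_mean = 0.84 × 1.510 = 1.269 m/s
Q = A × v_mean = 11.5 × 1.269 = 14.59 m³/s

14.6 m³/s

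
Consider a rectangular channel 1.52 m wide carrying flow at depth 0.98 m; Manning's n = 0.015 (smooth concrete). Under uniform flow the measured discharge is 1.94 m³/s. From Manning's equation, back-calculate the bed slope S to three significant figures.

0.00118

A = b·y = 1.52 × 0.98 = 1.490 m²
P = b + 2y = 1.52 + 2×0.98 = 3.480 m
R = A/P = 1.490/3.480 = 0.4280 m
S = (Q·n / (1·A·R^(2/3)))² = (1.94×0.015 / (1×1.490×0.5680))² = 0.001183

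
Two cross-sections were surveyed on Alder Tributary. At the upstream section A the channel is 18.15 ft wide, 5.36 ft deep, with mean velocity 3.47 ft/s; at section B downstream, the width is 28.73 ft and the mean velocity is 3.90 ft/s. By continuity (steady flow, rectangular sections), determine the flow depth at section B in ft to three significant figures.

Q = A₁V₁ = (18.15×5.36) × 3.47 = 337.6 ft³/s
d₂ = Q/(b₂ V₂) = 337.6/(28.73×3.90) = 3.013 ft

3.01 ft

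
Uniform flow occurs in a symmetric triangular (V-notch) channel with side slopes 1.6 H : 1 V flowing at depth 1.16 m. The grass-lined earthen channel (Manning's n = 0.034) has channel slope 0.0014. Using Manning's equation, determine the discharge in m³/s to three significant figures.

A = z·y² = 1.6×1.16² = 2.153 m²
P = 2y√(1+z²) = 2×1.16×√(1+1.6²) = 4.377 m
R = A/P = 2.153/4.377 = 0.4918 m
Q = (1/n)·A·R^(2/3)·S^(1/2) = (1/0.034) × 2.153 × 0.4918^(2/3) × 0.0014^(1/2) = 1.476 m³/s

1.48 m³/s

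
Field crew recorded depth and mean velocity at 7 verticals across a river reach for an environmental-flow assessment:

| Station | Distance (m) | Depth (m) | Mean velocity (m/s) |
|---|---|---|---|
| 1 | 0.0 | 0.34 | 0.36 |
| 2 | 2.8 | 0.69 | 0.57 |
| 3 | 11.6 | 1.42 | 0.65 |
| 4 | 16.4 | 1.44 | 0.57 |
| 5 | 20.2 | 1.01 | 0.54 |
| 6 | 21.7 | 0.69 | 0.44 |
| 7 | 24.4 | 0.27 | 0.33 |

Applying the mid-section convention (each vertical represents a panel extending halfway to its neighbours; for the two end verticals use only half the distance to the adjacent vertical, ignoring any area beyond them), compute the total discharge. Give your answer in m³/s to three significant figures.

w_1 = (2.8 − 0.0)/2 = 1.4 m; q_1 = 0.36 × 0.34 × 1.4 = 0.1714 m³/s
w_2 = (11.6 − 0.0)/2 = 5.8 m; q_2 = 0.57 × 0.69 × 5.8 = 2.281 m³/s
w_3 = (16.4 − 2.8)/2 = 6.8 m; q_3 = 0.65 × 1.42 × 6.8 = 6.276 m³/s
w_4 = (20.2 − 11.6)/2 = 4.3 m; q_4 = 0.57 × 1.44 × 4.3 = 3.529 m³/s
w_5 = (21.7 − 16.4)/2 = 2.65 m; q_5 = 0.54 × 1.01 × 2.65 = 1.445 m³/s
w_6 = (24.4 − 20.2)/2 = 2.1 m; q_6 = 0.44 × 0.69 × 2.1 = 0.6376 m³/s
w_7 = (24.4 − 21.7)/2 = 1.35 m; q_7 = 0.33 × 0.27 × 1.35 = 0.1203 m³/s
Q = Σ qᵢ = 14.46 m³/s

14.5 m³/s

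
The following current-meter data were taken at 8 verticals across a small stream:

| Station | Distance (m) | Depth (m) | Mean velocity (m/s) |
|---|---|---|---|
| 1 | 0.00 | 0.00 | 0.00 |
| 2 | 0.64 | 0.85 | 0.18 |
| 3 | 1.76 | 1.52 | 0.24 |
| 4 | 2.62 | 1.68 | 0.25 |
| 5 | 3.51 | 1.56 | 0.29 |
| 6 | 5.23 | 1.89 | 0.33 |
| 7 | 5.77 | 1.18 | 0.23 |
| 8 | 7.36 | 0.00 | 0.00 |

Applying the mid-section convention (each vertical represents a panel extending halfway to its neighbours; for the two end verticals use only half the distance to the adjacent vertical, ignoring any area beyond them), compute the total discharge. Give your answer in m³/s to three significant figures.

w_2 = (1.76 − 0.00)/2 = 0.88 m; q_2 = 0.18 × 0.85 × 0.88 = 0.1346 m³/s
w_3 = (2.62 − 0.64)/2 = 0.99 m; q_3 = 0.24 × 1.52 × 0.99 = 0.3612 m³/s
w_4 = (3.51 − 1.76)/2 = 0.875 m; q_4 = 0.25 × 1.68 × 0.875 = 0.3675 m³/s
w_5 = (5.23 − 2.62)/2 = 1.305 m; q_5 = 0.29 × 1.56 × 1.305 = 0.5904 m³/s
w_6 = (5.77 − 3.51)/2 = 1.13 m; q_6 = 0.33 × 1.89 × 1.13 = 0.7048 m³/s
w_7 = (7.36 − 5.23)/2 = 1.065 m; q_7 = 0.23 × 1.18 × 1.065 = 0.2890 m³/s
Stations 1, 8 contribute zero (depth or velocity is 0).
Q = Σ qᵢ = 2.447 m³/s

2.45 m³/s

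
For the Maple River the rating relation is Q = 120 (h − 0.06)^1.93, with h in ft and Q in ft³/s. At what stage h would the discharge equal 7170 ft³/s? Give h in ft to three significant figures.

h − h₀ = (Q/C)^(1/b) = (7170/120)^(1/1.93) = 8.325 ft
h = 0.06 + 8.325 = 8.385 ft

8.38 ft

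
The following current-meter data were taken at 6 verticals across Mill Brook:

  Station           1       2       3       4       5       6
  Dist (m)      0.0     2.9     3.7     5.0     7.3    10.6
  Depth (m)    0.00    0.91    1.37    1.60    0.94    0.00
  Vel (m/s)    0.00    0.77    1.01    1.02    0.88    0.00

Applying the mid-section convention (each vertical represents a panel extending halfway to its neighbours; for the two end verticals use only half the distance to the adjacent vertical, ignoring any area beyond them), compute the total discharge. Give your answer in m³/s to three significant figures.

w_2 = (3.7 − 0.0)/2 = 1.85 m; q_2 = 0.77 × 0.91 × 1.85 = 1.296 m³/s
w_3 = (5.0 − 2.9)/2 = 1.05 m; q_3 = 1.01 × 1.37 × 1.05 = 1.453 m³/s
w_4 = (7.3 − 3.7)/2 = 1.8 m; q_4 = 1.02 × 1.60 × 1.8 = 2.938 m³/s
w_5 = (10.6 − 5.0)/2 = 2.8 m; q_5 = 0.88 × 0.94 × 2.8 = 2.316 m³/s
Stations 1, 6 contribute zero (depth or velocity is 0).
Q = Σ qᵢ = 8.003 m³/s

8.00 m³/s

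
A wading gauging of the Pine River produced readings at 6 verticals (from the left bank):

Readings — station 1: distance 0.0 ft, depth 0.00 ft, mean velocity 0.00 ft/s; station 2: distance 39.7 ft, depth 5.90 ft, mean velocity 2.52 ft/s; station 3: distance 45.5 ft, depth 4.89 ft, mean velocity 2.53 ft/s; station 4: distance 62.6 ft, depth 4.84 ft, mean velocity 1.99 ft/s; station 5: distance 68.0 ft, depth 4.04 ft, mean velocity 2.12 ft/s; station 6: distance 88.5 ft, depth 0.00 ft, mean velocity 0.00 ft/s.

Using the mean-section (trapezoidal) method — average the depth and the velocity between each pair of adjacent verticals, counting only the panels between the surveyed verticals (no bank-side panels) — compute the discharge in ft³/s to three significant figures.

Panel 1-2: Δb = 39.7 ft, d̄ = (0.00+5.90)/2 = 2.95, v̄ = (0.00+2.52)/2 = 1.26 → q = 39.7×2.95×1.26 = 147.6 ft³/s
Panel 2-3: Δb = 5.8 ft, d̄ = (5.90+4.89)/2 = 5.395, v̄ = (2.52+2.53)/2 = 2.525 → q = 5.8×5.395×2.525 = 79.01 ft³/s
Panel 3-4: Δb = 17.1 ft, d̄ = (4.89+4.84)/2 = 4.865, v̄ = (2.53+1.99)/2 = 2.26 → q = 17.1×4.865×2.26 = 188.0 ft³/s
Panel 4-5: Δb = 5.4 ft, d̄ = (4.84+4.04)/2 = 4.44, v̄ = (1.99+2.12)/2 = 2.055 → q = 5.4×4.44×2.055 = 49.27 ft³/s
Panel 5-6: Δb = 20.5 ft, d̄ = (4.04+0.00)/2 = 2.02, v̄ = (2.12+0.00)/2 = 1.06 → q = 20.5×2.02×1.06 = 43.89 ft³/s
Q = Σ q = 507.8 ft³/s

508 ft³/s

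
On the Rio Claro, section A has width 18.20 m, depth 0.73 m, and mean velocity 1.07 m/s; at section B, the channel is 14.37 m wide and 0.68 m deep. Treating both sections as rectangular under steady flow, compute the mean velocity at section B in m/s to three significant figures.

Q = A₁V₁ = (18.20×0.73) × 1.07 = 14.22 m³/s
A₂ = 14.37 × 0.68 = 9.772 m²
V₂ = Q/A₂ = 14.22/9.772 = 1.455 m/s

1.45 m/s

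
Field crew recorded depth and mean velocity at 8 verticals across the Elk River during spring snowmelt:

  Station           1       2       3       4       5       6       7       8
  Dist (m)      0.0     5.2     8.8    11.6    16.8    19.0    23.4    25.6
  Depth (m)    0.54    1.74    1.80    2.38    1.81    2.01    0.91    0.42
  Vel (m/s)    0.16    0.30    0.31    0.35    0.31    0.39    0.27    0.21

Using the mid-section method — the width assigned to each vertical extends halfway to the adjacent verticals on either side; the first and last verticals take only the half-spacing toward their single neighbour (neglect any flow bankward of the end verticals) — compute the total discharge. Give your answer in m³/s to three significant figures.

w_1 = (5.2 − 0.0)/2 = 2.6 m; q_1 = 0.16 × 0.54 × 2.6 = 0.2246 m³/s
w_2 = (8.8 − 0.0)/2 = 4.4 m; q_2 = 0.30 × 1.74 × 4.4 = 2.297 m³/s
w_3 = (11.6 − 5.2)/2 = 3.2 m; q_3 = 0.31 × 1.80 × 3.2 = 1.786 m³/s
w_4 = (16.8 − 8.8)/2 = 4 m; q_4 = 0.35 × 2.38 × 4 = 3.332 m³/s
w_5 = (19.0 − 11.6)/2 = 3.7 m; q_5 = 0.31 × 1.81 × 3.7 = 2.076 m³/s
w_6 = (23.4 − 16.8)/2 = 3.3 m; q_6 = 0.39 × 2.01 × 3.3 = 2.587 m³/s
w_7 = (25.6 − 19.0)/2 = 3.3 m; q_7 = 0.27 × 0.91 × 3.3 = 0.8108 m³/s
w_8 = (25.6 − 23.4)/2 = 1.1 m; q_8 = 0.21 × 0.42 × 1.1 = 0.09702 m³/s
Q = Σ qᵢ = 13.21 m³/s

13.2 m³/s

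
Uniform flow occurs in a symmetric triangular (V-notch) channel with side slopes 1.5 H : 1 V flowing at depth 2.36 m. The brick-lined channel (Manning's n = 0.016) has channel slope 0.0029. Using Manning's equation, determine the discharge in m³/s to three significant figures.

A = z·y² = 1.5×2.36² = 8.354 m²
P = 2y√(1+z²) = 2×2.36×√(1+1.5²) = 8.509 m
R = A/P = 8.354/8.509 = 0.9818 m
Q = (1/n)·A·R^(2/3)·S^(1/2) = (1/0.016) × 8.354 × 0.9818^(2/3) × 0.0029^(1/2) = 27.78 m³/s

27.8 m³/s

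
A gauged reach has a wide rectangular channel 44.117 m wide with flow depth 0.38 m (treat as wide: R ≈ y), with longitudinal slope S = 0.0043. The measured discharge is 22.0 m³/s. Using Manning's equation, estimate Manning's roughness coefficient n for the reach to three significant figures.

A = b·y = 44.117 × 0.38 = 16.76 m²
Wide channel: R ≈ y = 0.38 m
n = (1/Q)·A·R^(2/3)·S^(1/2) = (1/22.0) × 16.76 × 0.5246 × 0.06557 = 0.02622

0.0262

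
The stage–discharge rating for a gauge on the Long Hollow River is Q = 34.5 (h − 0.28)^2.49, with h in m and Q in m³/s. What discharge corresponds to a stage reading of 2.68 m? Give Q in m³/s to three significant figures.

305 m³/s

Q = 34.5 × (2.68 − 0.28)^2.49 = 34.5 × 2.4^2.49 = 305.2 m³/s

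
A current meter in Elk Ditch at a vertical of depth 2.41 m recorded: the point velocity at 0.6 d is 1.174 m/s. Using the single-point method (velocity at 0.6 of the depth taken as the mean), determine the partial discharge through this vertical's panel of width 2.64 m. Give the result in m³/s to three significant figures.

v̄ = v₀.₆ = 1.174 m/s
q = v̄ × d × w = 1.174 × 2.41 × 2.64 = 7.469 m³/s

7.47 m³/s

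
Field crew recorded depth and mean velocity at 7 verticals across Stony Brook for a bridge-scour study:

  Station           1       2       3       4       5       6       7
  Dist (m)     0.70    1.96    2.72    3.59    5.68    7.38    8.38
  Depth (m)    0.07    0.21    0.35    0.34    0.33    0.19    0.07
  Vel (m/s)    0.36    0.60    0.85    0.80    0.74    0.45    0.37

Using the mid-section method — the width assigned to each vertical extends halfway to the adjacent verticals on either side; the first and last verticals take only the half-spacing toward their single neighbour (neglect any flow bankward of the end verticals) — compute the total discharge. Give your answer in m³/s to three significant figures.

1.38 m³/s

w_1 = (1.96 − 0.70)/2 = 0.63 m; q_1 = 0.36 × 0.07 × 0.63 = 0.01588 m³/s
w_2 = (2.72 − 0.70)/2 = 1.01 m; q_2 = 0.60 × 0.21 × 1.01 = 0.1273 m³/s
w_3 = (3.59 − 1.96)/2 = 0.815 m; q_3 = 0.85 × 0.35 × 0.815 = 0.2425 m³/s
w_4 = (5.68 − 2.72)/2 = 1.48 m; q_4 = 0.80 × 0.34 × 1.48 = 0.4026 m³/s
w_5 = (7.38 − 3.59)/2 = 1.895 m; q_5 = 0.74 × 0.33 × 1.895 = 0.4628 m³/s
w_6 = (8.38 − 5.68)/2 = 1.35 m; q_6 = 0.45 × 0.19 × 1.35 = 0.1154 m³/s
w_7 = (8.38 − 7.38)/2 = 0.5 m; q_7 = 0.37 × 0.07 × 0.5 = 0.01295 m³/s
Q = Σ qᵢ = 1.379 m³/s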